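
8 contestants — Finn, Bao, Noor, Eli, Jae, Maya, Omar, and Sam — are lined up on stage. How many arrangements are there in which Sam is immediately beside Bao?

10080

Treat {Sam, Bao} as a single unit. There are 7 units to order, and the pair itself can be ordered 2 ways.
That gives 2 × 7! = 2 × 5040 = 10080.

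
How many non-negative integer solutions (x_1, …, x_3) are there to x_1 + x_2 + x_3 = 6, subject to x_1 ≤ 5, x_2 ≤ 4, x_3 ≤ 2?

By stars and bars, unrestricted non-negative solutions to x_1+…+x_3 = 6 number C(6+2,2) = 28.
Subtract solutions that violate a single cap (substitute x_i' = x_i − (cap_i+1)): x_1 ≥ 6 gives C(2,2) = 1; x_2 ≥ 5 gives C(3,2) = 3; x_3 ≥ 3 gives C(5,2) = 10. Together 14.
No two caps can be exceeded simultaneously, so the pair terms are all 0.
By inclusion–exclusion the count is 28 − 14 + 0 = 14.

14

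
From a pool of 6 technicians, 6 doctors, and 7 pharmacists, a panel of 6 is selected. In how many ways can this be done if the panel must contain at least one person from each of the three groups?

22785

Unrestricted: C(19,6) = 27132 ways to pick any 6 of the 19.
Selections missing a whole group: no technicians → C(13,6) = 1716; no doctors → C(13,6) = 1716; no pharmacists → C(12,6) = 924.
Add back selections omitting two groups (i.e. drawn from a single group): C(6,6) + C(6,6) + C(7,6) = 9.
By inclusion–exclusion: 27132 − 4356 + 9 = 22785.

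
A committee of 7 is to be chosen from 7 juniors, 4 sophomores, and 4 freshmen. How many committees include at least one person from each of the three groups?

5768

Unrestricted: C(15,7) = 6435 ways to pick any 7 of the 15.
Selections missing a whole group: no juniors → C(8,7) = 8; no sophomores → C(11,7) = 330; no freshmen → C(11,7) = 330.
Add back selections omitting two groups (i.e. drawn from a single group): C(7,7) + C(4,7) + C(4,7) = 1.
By inclusion–exclusion: 6435 − 668 + 1 = 5768.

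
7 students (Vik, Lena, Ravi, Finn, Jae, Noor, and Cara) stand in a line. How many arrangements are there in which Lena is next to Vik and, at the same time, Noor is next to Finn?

Treat {Lena,Vik} as one block (2 orders) and {Noor,Finn} as another (2 orders).
That leaves 5 units to arrange: 2 × 2 × 5! = 4 × 120 = 480.

480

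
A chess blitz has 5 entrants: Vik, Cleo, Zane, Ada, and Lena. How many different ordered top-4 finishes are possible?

120

There are 5 choices for 1st place, 4 for 2nd, and so on down to 2 for position 4.
That gives 5 × 4 × 3 × 2 = 120.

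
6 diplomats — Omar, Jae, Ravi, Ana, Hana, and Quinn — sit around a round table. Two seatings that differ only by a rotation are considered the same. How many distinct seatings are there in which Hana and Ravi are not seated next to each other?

Without the restriction there are (5)! = 120 seatings.
Seatings with Hana beside Ravi: treat them as a block with 2 internal orders, giving 2 × (4)! = 48.
Subtracting, 120 − 48 = 72.

72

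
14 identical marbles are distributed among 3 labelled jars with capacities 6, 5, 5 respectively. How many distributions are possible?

Without the upper bounds there are C(16,2) = 120 ways to split 14 among 3 jars.
Subtract solutions that violate a single cap (substitute x_i' = x_i − (cap_i+1)): x_1 ≥ 7 gives C(9,2) = 36; x_2 ≥ 6 gives C(10,2) = 45; x_3 ≥ 6 gives C(10,2) = 45. Together 126.
Add back pairs where two caps are both exceeded: 3 + 3 + 6 = 12.
By inclusion–exclusion the count is 120 − 126 + 12 = 6.

6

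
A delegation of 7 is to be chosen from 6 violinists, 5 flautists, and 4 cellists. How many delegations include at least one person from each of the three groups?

5949

Total 7-person selections from all 15: C(15,7) = 6435.
Selections missing a whole group: no violinists → C(9,7) = 36; no flautists → C(10,7) = 120; no cellists → C(11,7) = 330.
Add back selections omitting two groups (i.e. drawn from a single group): C(6,7) + C(5,7) + C(4,7) = 0.
By inclusion–exclusion: 6435 − 486 + 0 = 5949.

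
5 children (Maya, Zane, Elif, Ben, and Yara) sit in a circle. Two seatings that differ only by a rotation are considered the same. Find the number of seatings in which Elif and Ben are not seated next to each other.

12

Without the restriction there are (4)! = 24 seatings.
Seatings with Elif beside Ben: treat them as a block with 2 internal orders, giving 2 × (3)! = 12.
Subtracting, 24 − 12 = 12.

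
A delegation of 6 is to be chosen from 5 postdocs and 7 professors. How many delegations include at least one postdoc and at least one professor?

With no constraint there are C(12,6) = 924 possible selections.
Subtract selections that omit an entire group: no postdocs → C(7,6) = 7; no professors → C(5,6) = 0.
Both groups omitted at once is impossible, so 924 − 7 = 917.

917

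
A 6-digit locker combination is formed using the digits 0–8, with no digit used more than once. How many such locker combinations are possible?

This is a permutation of 6 out of 9: P(9,6) = 9!/3!.
9 × 8 × 7 × 6 × 5 × 4 = 60480.

60480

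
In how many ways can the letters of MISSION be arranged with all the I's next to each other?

360

Treat the 2 copies of I as a single block. The multiset to arrange is then {II, M, N, O, S, S}, 6 items in all.
That gives (6)!/(2!) = 360 arrangements.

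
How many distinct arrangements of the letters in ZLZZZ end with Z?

Fix Z in the last position and arrange the remaining 4 letters.
Those 4 letters have Z appearing 3 times, giving (4)!/(3!) = 4.

4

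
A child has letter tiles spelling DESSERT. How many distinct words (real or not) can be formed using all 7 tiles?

Letter multiplicities in DESSERT: D×1, E×2, R×1, S×2, T×1.
The number of distinct arrangements is 7!/(2!·2!) = 5040/4 = 1260.

1260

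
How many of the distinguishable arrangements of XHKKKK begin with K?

Fix K in the first position and arrange the remaining 5 letters.
Those 5 letters have K appearing 3 times, giving (5)!/(3!) = 20.

20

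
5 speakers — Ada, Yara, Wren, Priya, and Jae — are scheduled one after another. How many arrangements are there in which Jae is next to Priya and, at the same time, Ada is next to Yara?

24

Treat {Jae,Priya} as one block (2 orders) and {Ada,Yara} as another (2 orders).
That leaves 3 units to arrange: 2 × 2 × 3! = 4 × 6 = 24.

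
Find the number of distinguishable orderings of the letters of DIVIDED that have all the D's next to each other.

60

Treat the 3 copies of D as a single block. The multiset to arrange is then {DDD, E, I, I, V}, 5 items in all.
That gives (5)!/(2!) = 60 arrangements.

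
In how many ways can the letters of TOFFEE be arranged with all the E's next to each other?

60

Treat the 2 copies of E as a single block. The multiset to arrange is then {EE, F, F, O, T}, 5 items in all.
That gives (5)!/(2!) = 60 arrangements.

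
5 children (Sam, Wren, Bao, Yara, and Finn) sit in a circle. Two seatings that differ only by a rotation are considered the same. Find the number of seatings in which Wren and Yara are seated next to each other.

12

Glue Wren and Yara into a block (2 internal orders). Seating 4 units around a circle gives (3)! arrangements.
So 2 × (3)! = 2 × 6 = 12.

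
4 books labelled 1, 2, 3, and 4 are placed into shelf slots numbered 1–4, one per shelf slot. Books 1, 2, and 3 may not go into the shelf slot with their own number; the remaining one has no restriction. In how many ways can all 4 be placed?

Let Aᵢ (for i ∈ {1, 2, 3}) be the placements that put book i in its forbidden shelf slot. Any j of these fix j positions, leaving (4−j)! ways to fill the rest, and there are C(3,j) ways to pick which j.
By inclusion–exclusion, the number of valid placements is Σ_{j=0}^{3} (−1)^j C(3,j)·(4−j)!.
Computing: 24 − 18 + 6 − 1 = 11.

11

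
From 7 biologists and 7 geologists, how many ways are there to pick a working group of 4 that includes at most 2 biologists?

Split by how many biologists are chosen (0 through 2).
Sum: C(7,0)·C(7,4) + C(7,1)·C(7,3) + C(7,2)·C(7,2) = 35 + 245 + 441 = 721.

721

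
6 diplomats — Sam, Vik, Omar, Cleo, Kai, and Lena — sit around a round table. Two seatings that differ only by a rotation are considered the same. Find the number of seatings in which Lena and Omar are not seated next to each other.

72

All circular seatings of 6 people number (5)! = 120.
Those with Lena next to Omar: fuse the pair into one unit and seat 5 units around a circle — 2·(4)! = 48.
Subtracting, 120 − 48 = 72.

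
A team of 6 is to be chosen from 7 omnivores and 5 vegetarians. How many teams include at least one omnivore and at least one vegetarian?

917

Total 6-person selections from all 12: C(12,6) = 924.
Subtract selections that omit an entire group: no omnivores → C(5,6) = 0; no vegetarians → C(7,6) = 7.
Both groups omitted at once is impossible, so 924 − 7 = 917.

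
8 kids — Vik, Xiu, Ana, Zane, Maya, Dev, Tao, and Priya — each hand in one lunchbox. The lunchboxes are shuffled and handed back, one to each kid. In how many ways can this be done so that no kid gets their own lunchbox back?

Let Aᵢ be the assignments in which kid i gets their own lunchbox. We want the size of the complement of A₁∪…∪A_8.
By inclusion–exclusion this is Σ_{j=0}^{8} (−1)^j C(8,j)·(8−j)!.
Computing: 40320 − 40320 + 20160 − 6720 + 1680 − 336 + 56 − 8 + 1 = 14833.

14833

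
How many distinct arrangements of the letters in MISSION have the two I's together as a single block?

360

Treat the 2 copies of I as a single block. The multiset to arrange is then {II, M, N, O, S, S}, 6 items in all.
That gives (6)!/(2!) = 360 arrangements.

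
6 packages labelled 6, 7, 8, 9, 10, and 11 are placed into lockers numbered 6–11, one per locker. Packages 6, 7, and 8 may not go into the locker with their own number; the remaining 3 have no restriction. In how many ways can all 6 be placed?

426

Let Aᵢ (for i ∈ {6, 7, 8}) be the placements that put package i in its forbidden locker. Any j of these fix j positions, leaving (6−j)! ways to fill the rest, and there are C(3,j) ways to pick which j.
By inclusion–exclusion, the number of valid placements is Σ_{j=0}^{3} (−1)^j C(3,j)·(6−j)!.
Computing: 720 − 360 + 72 − 6 = 426.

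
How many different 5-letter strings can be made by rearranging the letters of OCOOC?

OCOOC has 5 letters with C appearing twice and O appearing 3 times.
So there are 5! / (3!·2!) = 10 distinguishable arrangements.

10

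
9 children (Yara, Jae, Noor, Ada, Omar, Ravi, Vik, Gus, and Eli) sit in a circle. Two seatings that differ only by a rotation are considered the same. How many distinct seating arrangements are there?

Around a circle, 9 distinct people have 9!/9 = (8)! = 40320 rotationally distinct seatings.

40320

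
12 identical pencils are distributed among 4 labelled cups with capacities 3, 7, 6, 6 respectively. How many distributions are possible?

Without the upper bounds there are C(15,3) = 455 ways to split 12 among 4 cups.
Subtract solutions that violate a single cap (substitute x_i' = x_i − (cap_i+1)): x_1 ≥ 4 gives C(11,3) = 165; x_2 ≥ 8 gives C(7,3) = 35; x_3 ≥ 7 gives C(8,3) = 56; x_4 ≥ 7 gives C(8,3) = 56. Together 312.
Add back pairs where two caps are both exceeded: 1 + 4 + 4 + 0 + 0 + 0 = 9.
By inclusion–exclusion the count is 455 − 312 + 9 = 152.

152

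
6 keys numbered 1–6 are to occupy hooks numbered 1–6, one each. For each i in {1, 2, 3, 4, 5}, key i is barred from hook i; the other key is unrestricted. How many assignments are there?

Let Aᵢ (for 1 ≤ i ≤ 5) be the placements that put key i in its forbidden hook. Any j of these fix j positions, leaving (6−j)! ways to fill the rest, and there are C(5,j) ways to pick which j.
By inclusion–exclusion, the number of valid placements is Σ_{j=0}^{5} (−1)^j C(5,j)·(6−j)!.
Computing: 720 − 600 + 240 − 60 + 10 − 1 = 309.

309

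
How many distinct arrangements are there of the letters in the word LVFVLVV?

105

LVFVLVV has 7 letters with L appearing twice and V appearing 4 times.
Dividing 7! = 5040 by 4!·2! = 48 for the repeated letters gives 105.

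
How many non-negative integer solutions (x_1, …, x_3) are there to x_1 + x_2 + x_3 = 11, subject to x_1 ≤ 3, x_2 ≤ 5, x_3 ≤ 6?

Without the upper bounds there are C(13,2) = 78 ways to split 11 among 3 variables.
Subtract solutions that violate a single cap (substitute x_i' = x_i − (cap_i+1)): x_1 ≥ 4 gives C(9,2) = 36; x_2 ≥ 6 gives C(7,2) = 21; x_3 ≥ 7 gives C(6,2) = 15. Together 72.
Add back pairs where two caps are both exceeded: 3 + 1 + 0 = 4.
By inclusion–exclusion the count is 78 − 72 + 4 = 10.

10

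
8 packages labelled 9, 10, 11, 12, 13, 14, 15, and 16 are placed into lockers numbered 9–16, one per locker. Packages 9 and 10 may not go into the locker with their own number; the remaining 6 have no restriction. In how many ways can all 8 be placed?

Let Aᵢ (for i ∈ {9, 10}) be the placements that put package i in its forbidden locker. Any j of these fix j positions, leaving (8−j)! ways to fill the rest, and there are C(2,j) ways to pick which j.
By inclusion–exclusion, the number of valid placements is Σ_{j=0}^{2} (−1)^j C(2,j)·(8−j)!.
Computing: 40320 − 10080 + 720 = 30960.

30960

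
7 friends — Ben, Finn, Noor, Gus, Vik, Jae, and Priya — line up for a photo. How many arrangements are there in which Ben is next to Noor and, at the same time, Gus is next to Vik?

480

Treat {Ben,Noor} as one block (2 orders) and {Gus,Vik} as another (2 orders).
That leaves 5 units to arrange: 2 × 2 × 5! = 4 × 120 = 480.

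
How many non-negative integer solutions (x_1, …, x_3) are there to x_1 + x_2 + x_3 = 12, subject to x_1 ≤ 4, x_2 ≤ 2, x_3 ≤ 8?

By stars and bars, unrestricted non-negative solutions to x_1+…+x_3 = 12 number C(12+2,2) = 91.
Subtract solutions that violate a single cap (substitute x_i' = x_i − (cap_i+1)): x_1 ≥ 5 gives C(9,2) = 36; x_2 ≥ 3 gives C(11,2) = 55; x_3 ≥ 9 gives C(5,2) = 10. Together 101.
Add back pairs where two caps are both exceeded: 15 + 0 + 1 = 16.
By inclusion–exclusion the count is 91 − 101 + 16 = 6.

6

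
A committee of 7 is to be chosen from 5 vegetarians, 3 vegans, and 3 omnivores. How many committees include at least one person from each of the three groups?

With no constraint there are C(11,7) = 330 possible selections.
Selections missing a whole group: no vegetarians → C(6,7) = 0; no vegans → C(8,7) = 8; no omnivores → C(8,7) = 8.
Add back selections omitting two groups (i.e. drawn from a single group): C(5,7) + C(3,7) + C(3,7) = 0.
By inclusion–exclusion: 330 − 16 + 0 = 314.

314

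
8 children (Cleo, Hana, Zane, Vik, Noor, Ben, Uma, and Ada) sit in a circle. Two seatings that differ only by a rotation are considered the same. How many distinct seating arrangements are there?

Seat Cleo anywhere (absorbing the rotational symmetry), then permute the other 7: (7)! = 5040.

5040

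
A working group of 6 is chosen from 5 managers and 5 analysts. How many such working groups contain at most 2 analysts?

55

Split by how many analysts are chosen (0 through 2).
Sum: C(5,0)·C(5,6) + C(5,1)·C(5,5) + C(5,2)·C(5,4) = 0 + 5 + 50 = 55.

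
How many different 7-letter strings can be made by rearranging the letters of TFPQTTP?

TFPQTTP has 7 letters with P appearing twice and T appearing 3 times.
The number of distinct arrangements is 7!/(3!·2!) = 5040/12 = 420.

420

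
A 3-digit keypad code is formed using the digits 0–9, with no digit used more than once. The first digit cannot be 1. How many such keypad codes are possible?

648

The first digit has 10−1 = 9 choices (anything except 1).
The remaining 2 digits are filled from the other 9 symbols without repetition: 9 × 8 = 72.
Total: 9 × 72 = 648.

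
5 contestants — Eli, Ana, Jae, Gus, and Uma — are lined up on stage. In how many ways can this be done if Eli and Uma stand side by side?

Glue Eli and Uma into one block (2 internal orders), leaving 4 units to arrange in a row.
So the count is 2·(4)! = 48.

48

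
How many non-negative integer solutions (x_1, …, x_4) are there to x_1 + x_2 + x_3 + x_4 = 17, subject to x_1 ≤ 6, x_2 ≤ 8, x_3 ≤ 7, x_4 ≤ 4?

140

By stars and bars, unrestricted non-negative solutions to x_1+…+x_4 = 17 number C(17+3,3) = 1140.
Subtract solutions that violate a single cap (substitute x_i' = x_i − (cap_i+1)): x_1 ≥ 7 gives C(13,3) = 286; x_2 ≥ 9 gives C(11,3) = 165; x_3 ≥ 8 gives C(12,3) = 220; x_4 ≥ 5 gives C(15,3) = 455. Together 1126.
Add back pairs where two caps are both exceeded: 4 + 10 + 56 + 1 + 20 + 35 = 126.
By inclusion–exclusion the count is 1140 − 1126 + 126 = 140.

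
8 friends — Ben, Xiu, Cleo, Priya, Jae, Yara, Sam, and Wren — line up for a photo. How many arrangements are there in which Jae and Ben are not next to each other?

Of the 8! = 40320 arrangements, those with Jae and Ben adjacent number 2 × 7! = 10080 (treat the pair as a block with 2 internal orders).
So 40320 − 10080 = 30240 arrangements keep them apart.

30240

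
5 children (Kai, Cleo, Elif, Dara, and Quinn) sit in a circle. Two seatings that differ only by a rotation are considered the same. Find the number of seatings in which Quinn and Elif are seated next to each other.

12

Treat {Quinn, Elif} as one unit (2 internal orders) and seat the resulting 4 units around the table: (3)! circular arrangements.
So 2 × (3)! = 2 × 6 = 12.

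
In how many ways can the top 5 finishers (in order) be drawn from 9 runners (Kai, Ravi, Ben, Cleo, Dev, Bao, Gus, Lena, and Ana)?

There are 9 choices for 1st place, 8 for 2nd, and so on down to 5 for position 5.
That gives 9 × 8 × 7 × 6 × 5 = 15120.

15120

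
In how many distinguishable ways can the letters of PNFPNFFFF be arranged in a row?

756

Letter multiplicities in PNFPNFFFF: F×5, N×2, P×2.
So there are 9! / (5!·2!·2!) = 756 distinguishable arrangements.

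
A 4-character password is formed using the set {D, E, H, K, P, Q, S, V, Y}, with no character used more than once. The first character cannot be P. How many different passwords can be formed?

The first character has 9−1 = 8 choices (anything except P).
The remaining 3 characters are filled from the other 8 symbols without repetition: 8 × 7 × 6 = 336.
Total: 8 × 336 = 2688.

2688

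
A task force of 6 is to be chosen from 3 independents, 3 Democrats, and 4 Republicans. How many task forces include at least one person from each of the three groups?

With no constraint there are C(10,6) = 210 possible selections.
Subtract selections that omit an entire group: no independents → C(7,6) = 7; no Democrats → C(7,6) = 7; no Republicans → C(6,6) = 1.
Add back selections omitting two groups (i.e. drawn from a single group): C(3,6) + C(3,6) + C(4,6) = 0.
By inclusion–exclusion: 210 − 15 + 0 = 195.

195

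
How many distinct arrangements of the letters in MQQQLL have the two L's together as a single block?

20

Treat the 2 copies of L as a single block. The multiset to arrange is then {LL, M, Q, Q, Q}, 5 items in all.
That gives (5)!/(3!) = 20 arrangements.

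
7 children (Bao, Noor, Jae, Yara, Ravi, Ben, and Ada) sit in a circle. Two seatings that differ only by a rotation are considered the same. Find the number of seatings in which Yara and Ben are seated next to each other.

240

Glue Yara and Ben into a block (2 internal orders). Seating 6 units around a circle gives (5)! arrangements.
So 2 × (5)! = 2 × 120 = 240.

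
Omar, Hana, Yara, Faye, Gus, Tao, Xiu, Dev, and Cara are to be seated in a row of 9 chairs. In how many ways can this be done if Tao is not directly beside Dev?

282240

Of the 9! = 362880 arrangements, those with Tao and Dev adjacent number 2 × 8! = 80640 (treat the pair as a block with 2 internal orders).
So 362880 − 80640 = 282240 arrangements keep them apart.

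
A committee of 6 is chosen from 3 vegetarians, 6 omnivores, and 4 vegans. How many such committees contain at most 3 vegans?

1680

Split by how many vegans are chosen (0 through 3).
Sum: C(4,0)·C(9,6) + C(4,1)·C(9,5) + C(4,2)·C(9,4) + C(4,3)·C(9,3) = 84 + 504 + 756 + 336 = 1680.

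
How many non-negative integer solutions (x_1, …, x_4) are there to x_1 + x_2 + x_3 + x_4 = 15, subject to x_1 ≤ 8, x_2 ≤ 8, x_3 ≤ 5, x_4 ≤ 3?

142

Ignoring the caps, the number of non-negative solutions to x_1+…+x_4 = 15 is C(18,3) = 816.
Subtract solutions that violate a single cap (substitute x_i' = x_i − (cap_i+1)): x_1 ≥ 9 gives C(9,3) = 84; x_2 ≥ 9 gives C(9,3) = 84; x_3 ≥ 6 gives C(12,3) = 220; x_4 ≥ 4 gives C(14,3) = 364. Together 752.
Add back pairs where two caps are both exceeded: 0 + 1 + 10 + 1 + 10 + 56 = 78.
By inclusion–exclusion the count is 816 − 752 + 78 = 142.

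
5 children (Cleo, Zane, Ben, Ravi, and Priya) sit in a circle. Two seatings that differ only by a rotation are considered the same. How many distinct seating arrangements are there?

Seat Cleo anywhere (absorbing the rotational symmetry), then permute the other 4: (4)! = 24.

24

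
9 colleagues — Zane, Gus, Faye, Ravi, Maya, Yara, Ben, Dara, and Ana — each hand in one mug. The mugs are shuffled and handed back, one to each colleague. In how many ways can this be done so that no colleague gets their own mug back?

133496

Let Aᵢ be the assignments in which colleague i gets their own mug. We want the size of the complement of A₁∪…∪A_9.
By inclusion–exclusion this is Σ_{j=0}^{9} (−1)^j C(9,j)·(9−j)!.
Computing: 362880 − 362880 + 181440 − 60480 + 15120 − 3024 + 504 − 72 + 9 − 1 = 133496.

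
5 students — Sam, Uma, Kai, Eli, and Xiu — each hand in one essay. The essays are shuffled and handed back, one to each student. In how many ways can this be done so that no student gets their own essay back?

Let Aᵢ be the assignments in which student i gets their own essay. We want the size of the complement of A₁∪…∪A_5.
By inclusion–exclusion this is Σ_{j=0}^{5} (−1)^j C(5,j)·(5−j)!.
Computing: 120 − 120 + 60 − 20 + 5 − 1 = 44.

44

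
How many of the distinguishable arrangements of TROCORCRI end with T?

With the last slot taken by T, it remains to arrange the other 8 letters (ROCORCRI).
Those 8 letters have C appearing twice, O appearing twice, and R appearing 3 times, giving (8)!/(3!·2!·2!) = 1680.

1680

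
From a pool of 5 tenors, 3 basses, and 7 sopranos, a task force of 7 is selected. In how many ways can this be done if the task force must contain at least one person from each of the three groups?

Total 7-person selections from all 15: C(15,7) = 6435.
Selections missing a whole group: no tenors → C(10,7) = 120; no basses → C(12,7) = 792; no sopranos → C(8,7) = 8.
Add back selections omitting two groups (i.e. drawn from a single group): C(5,7) + C(3,7) + C(7,7) = 1.
By inclusion–exclusion: 6435 − 920 + 1 = 5516.

5516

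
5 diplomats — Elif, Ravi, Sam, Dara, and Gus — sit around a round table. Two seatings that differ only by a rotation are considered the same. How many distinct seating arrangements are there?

Fix one person's seat to break rotational symmetry; the remaining 4 people can be arranged in (4)! = 24 ways.

24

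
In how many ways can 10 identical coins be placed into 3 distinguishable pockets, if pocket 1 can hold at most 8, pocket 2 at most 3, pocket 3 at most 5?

21

Ignoring the caps, the number of non-negative solutions to x_1+…+x_3 = 10 is C(12,2) = 66.
Subtract solutions that violate a single cap (substitute x_i' = x_i − (cap_i+1)): x_1 ≥ 9 gives C(3,2) = 3; x_2 ≥ 4 gives C(8,2) = 28; x_3 ≥ 6 gives C(6,2) = 15. Together 46.
Add back pairs where two caps are both exceeded: 0 + 0 + 1 = 1.
By inclusion–exclusion the count is 66 − 46 + 1 = 21.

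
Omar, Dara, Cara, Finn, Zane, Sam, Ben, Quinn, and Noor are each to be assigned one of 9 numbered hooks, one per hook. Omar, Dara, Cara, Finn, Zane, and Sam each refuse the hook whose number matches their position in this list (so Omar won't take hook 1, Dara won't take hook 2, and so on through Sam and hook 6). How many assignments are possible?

Let Aᵢ (for 1 ≤ i ≤ 6) be the placements that put person i in their forbidden hook. Any j of these fix j positions, leaving (9−j)! ways to fill the rest, and there are C(6,j) ways to pick which j.
By inclusion–exclusion, the number of valid placements is Σ_{j=0}^{6} (−1)^j C(6,j)·(9−j)!.
Computing: 362880 − 241920 + 75600 − 14400 + 1800 − 144 + 6 = 183822.

183822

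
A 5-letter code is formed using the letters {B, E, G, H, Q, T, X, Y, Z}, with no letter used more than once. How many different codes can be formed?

15120

With no repetition, fill the 5 letters in order: 9 choices, then 8, down to 5.
That product is 9 × 8 × 7 × 6 × 5 = 15120.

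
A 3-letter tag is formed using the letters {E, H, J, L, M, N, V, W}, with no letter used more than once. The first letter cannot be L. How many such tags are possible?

294

The first letter has 8−1 = 7 choices (anything except L).
The remaining 2 letters are filled from the other 7 symbols without repetition: 7 × 6 = 42.
Total: 7 × 42 = 294.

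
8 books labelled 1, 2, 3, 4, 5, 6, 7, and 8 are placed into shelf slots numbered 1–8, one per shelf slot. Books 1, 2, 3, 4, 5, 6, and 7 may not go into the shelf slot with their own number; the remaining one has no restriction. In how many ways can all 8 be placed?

Let Aᵢ (for 1 ≤ i ≤ 7) be the placements that put book i in its forbidden shelf slot. Any j of these fix j positions, leaving (8−j)! ways to fill the rest, and there are C(7,j) ways to pick which j.
By inclusion–exclusion, the number of valid placements is Σ_{j=0}^{7} (−1)^j C(7,j)·(8−j)!.
Computing: 40320 − 35280 + 15120 − 4200 + 840 − 126 + 14 − 1 = 16687.

16687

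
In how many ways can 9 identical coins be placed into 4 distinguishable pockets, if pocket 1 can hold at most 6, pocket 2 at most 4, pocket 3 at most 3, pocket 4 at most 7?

116

Without the upper bounds there are C(12,3) = 220 ways to split 9 among 4 pockets.
Subtract solutions that violate a single cap (substitute x_i' = x_i − (cap_i+1)): x_1 ≥ 7 gives C(5,3) = 10; x_2 ≥ 5 gives C(7,3) = 35; x_3 ≥ 4 gives C(8,3) = 56; x_4 ≥ 8 gives C(4,3) = 4. Together 105.
Add back pairs where two caps are both exceeded: 0 + 0 + 0 + 1 + 0 + 0 = 1.
By inclusion–exclusion the count is 220 − 105 + 1 = 116.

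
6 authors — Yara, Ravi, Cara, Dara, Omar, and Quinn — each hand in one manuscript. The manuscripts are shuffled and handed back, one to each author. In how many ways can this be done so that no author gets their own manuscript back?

265

Count assignments avoiding every fixed point. For any j of the 6 authors fixed to their own manuscript, the other 6−j can be arranged in (6−j)! ways.
By inclusion–exclusion this is Σ_{j=0}^{6} (−1)^j C(6,j)·(6−j)!.
Computing: 720 − 720 + 360 − 120 + 30 − 6 + 1 = 265.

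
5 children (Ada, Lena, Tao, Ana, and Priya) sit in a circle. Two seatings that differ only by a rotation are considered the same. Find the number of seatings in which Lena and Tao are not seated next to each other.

All circular seatings of 5 people number (4)! = 24.
Seatings with Lena beside Tao: treat them as a block with 2 internal orders, giving 2 × (3)! = 12.
Subtracting, 24 − 12 = 12.

12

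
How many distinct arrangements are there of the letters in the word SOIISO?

90

SOIISO has 6 letters with I appearing twice, O appearing twice, and S appearing twice.
So there are 6! / (2!·2!·2!) = 90 distinguishable arrangements.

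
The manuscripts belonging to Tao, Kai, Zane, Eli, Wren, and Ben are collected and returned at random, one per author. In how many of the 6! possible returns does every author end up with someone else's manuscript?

Let Aᵢ be the assignments in which author i gets their own manuscript. We want the size of the complement of A₁∪…∪A_6.
By inclusion–exclusion this is Σ_{j=0}^{6} (−1)^j C(6,j)·(6−j)!.
Computing: 720 − 720 + 360 − 120 + 30 − 6 + 1 = 265.

265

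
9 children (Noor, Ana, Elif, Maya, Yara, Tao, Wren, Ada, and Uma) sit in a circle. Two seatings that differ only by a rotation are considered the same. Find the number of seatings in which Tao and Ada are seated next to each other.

Treat {Tao, Ada} as one unit (2 internal orders) and seat the resulting 8 units around the table: (7)! circular arrangements.
So 2 × (7)! = 2 × 5040 = 10080.

10080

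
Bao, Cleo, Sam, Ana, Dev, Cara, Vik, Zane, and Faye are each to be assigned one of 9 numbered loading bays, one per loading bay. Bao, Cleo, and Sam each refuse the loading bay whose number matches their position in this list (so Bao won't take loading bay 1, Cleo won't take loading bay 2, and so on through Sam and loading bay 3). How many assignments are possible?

Let Aᵢ (for i ∈ {1, 2, 3}) be the placements that put person i in their forbidden loading bay. Any j of these fix j positions, leaving (9−j)! ways to fill the rest, and there are C(3,j) ways to pick which j.
By inclusion–exclusion, the number of valid placements is Σ_{j=0}^{3} (−1)^j C(3,j)·(9−j)!.
Computing: 362880 − 120960 + 15120 − 720 = 256320.

256320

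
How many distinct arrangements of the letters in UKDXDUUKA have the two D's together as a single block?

3360

Treat the 2 copies of D as a single block. The multiset to arrange is then {DD, A, K, K, U, U, U, X}, 8 items in all.
That gives (8)!/(3!·2!) = 3360 arrangements.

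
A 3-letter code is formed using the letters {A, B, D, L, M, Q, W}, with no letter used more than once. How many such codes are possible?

Choose and order 3 of the 7 symbols: the first letter has 7 options, the next 6, then 5.
7 × 6 × 5 = 210.

210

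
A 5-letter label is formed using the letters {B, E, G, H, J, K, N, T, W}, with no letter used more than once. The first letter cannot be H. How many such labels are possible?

13440

The first letter has 9−1 = 8 choices (anything except H).
The remaining 4 letters are filled from the other 8 symbols without repetition: 8 × 7 × 6 × 5 = 1680.
Total: 8 × 1680 = 13440.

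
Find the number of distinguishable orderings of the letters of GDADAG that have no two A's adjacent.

Total arrangements of GDADAG: 6!/(2!·2!·2!) = 90.
Arrangements with the A's together: treat AA as one letter, giving (5)!/(2!·2!) = 30.
Subtracting, 90 − 30 = 60 arrangements keep the A's apart.

60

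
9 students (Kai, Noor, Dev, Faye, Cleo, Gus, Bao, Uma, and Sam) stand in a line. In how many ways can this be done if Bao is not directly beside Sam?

282240

There are 9! = 362880 arrangements in all. If Bao and Sam are adjacent, merging them into one block gives 2·(8)! = 80640 arrangements.
So 362880 − 80640 = 282240 arrangements keep them apart.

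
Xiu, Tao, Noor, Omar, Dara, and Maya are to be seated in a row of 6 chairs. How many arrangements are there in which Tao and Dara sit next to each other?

240

Place the 4 others and the Tao-Dara pair as 5 objects in a line; the pair has 2 internal arrangements.
That gives 2 × 5! = 2 × 120 = 240.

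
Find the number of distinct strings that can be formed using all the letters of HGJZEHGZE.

HGJZEHGZE has 9 letters with E appearing twice, G appearing twice, H appearing twice, and Z appearing twice.
So there are 9! / (2!·2!·2!·2!) = 22680 distinguishable arrangements.

22680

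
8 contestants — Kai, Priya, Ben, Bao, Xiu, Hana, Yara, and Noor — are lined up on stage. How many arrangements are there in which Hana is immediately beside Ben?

Place the 6 others and the Hana-Ben pair as 7 objects in a line; the pair has 2 internal arrangements.
That gives 2 × 7! = 2 × 5040 = 10080.

10080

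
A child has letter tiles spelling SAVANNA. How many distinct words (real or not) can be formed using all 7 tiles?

Letter multiplicities in SAVANNA: A×3, N×2, S×1, V×1.
Dividing 7! = 5040 by 3!·2! = 12 for the repeated letters gives 420.

420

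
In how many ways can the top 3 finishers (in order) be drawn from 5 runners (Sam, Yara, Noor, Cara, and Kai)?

This is an ordered selection of 3 from 5: P(5,3).
That gives 5 × 4 × 3 = 60.

60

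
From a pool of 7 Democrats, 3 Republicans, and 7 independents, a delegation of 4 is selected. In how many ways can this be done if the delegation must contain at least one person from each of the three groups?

1029

With no constraint there are C(17,4) = 2380 possible selections.
Subtract selections that omit an entire group: no Democrats → C(10,4) = 210; no Republicans → C(14,4) = 1001; no independents → C(10,4) = 210.
Add back selections omitting two groups (i.e. drawn from a single group): C(7,4) + C(3,4) + C(7,4) = 70.
By inclusion–exclusion: 2380 − 1421 + 70 = 1029.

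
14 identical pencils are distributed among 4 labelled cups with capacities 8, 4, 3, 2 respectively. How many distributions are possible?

19

Ignoring the caps, the number of non-negative solutions to x_1+…+x_4 = 14 is C(17,3) = 680.
Subtract solutions that violate a single cap (substitute x_i' = x_i − (cap_i+1)): x_1 ≥ 9 gives C(8,3) = 56; x_2 ≥ 5 gives C(12,3) = 220; x_3 ≥ 4 gives C(13,3) = 286; x_4 ≥ 3 gives C(14,3) = 364. Together 926.
Add back pairs where two caps are both exceeded: 1 + 4 + 10 + 56 + 84 + 120 = 275.
Subtract triples: 0 + 0 + 0 + 10 = 10.
By inclusion–exclusion the count is 680 − 926 + 275 − 10 = 19.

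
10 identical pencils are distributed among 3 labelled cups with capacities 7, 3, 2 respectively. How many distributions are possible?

6

Ignoring the caps, the number of non-negative solutions to x_1+…+x_3 = 10 is C(12,2) = 66.
Subtract solutions that violate a single cap (substitute x_i' = x_i − (cap_i+1)): x_1 ≥ 8 gives C(4,2) = 6; x_2 ≥ 4 gives C(8,2) = 28; x_3 ≥ 3 gives C(9,2) = 36. Together 70.
Add back pairs where two caps are both exceeded: 0 + 0 + 10 = 10.
By inclusion–exclusion the count is 66 − 70 + 10 = 6.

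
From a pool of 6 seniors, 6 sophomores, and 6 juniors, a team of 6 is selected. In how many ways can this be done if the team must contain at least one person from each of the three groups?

Total 6-person selections from all 18: C(18,6) = 18564.
Selections missing a whole group: no seniors → C(12,6) = 924; no sophomores → C(12,6) = 924; no juniors → C(12,6) = 924.
Add back selections omitting two groups (i.e. drawn from a single group): C(6,6) + C(6,6) + C(6,6) = 3.
By inclusion–exclusion: 18564 − 2772 + 3 = 15795.

15795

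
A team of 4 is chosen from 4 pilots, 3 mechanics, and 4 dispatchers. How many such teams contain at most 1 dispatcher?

Split by how many dispatchers are chosen (0 through 1).
Sum: C(4,0)·C(7,4) + C(4,1)·C(7,3) = 35 + 140 = 175.

175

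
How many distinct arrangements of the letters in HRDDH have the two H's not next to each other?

18

Total arrangements of HRDDH: 5!/(2!·2!) = 30.
If the two H's are adjacent, glue them into one block, leaving 4 items to arrange: (4)!/(2!) = 12 ways.
Subtracting, 30 − 12 = 18 arrangements keep the H's apart.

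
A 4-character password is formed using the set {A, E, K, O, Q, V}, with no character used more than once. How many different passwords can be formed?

With no repetition, fill the 4 characters in order: 6 choices, then 5, down to 3.
6 × 5 × 4 × 3 = 360.

360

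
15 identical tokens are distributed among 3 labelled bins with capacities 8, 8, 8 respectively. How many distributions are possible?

Without the upper bounds there are C(17,2) = 136 ways to split 15 among 3 bins.
Subtract solutions that violate a single cap (substitute x_i' = x_i − (cap_i+1)): x_1 ≥ 9 gives C(8,2) = 28; x_2 ≥ 9 gives C(8,2) = 28; x_3 ≥ 9 gives C(8,2) = 28. Together 84.
No two caps can be exceeded simultaneously, so the pair terms are all 0.
By inclusion–exclusion the count is 136 − 84 + 0 = 52.

52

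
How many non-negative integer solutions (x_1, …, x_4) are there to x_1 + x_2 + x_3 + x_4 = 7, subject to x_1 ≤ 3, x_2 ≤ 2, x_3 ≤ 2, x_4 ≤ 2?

By stars and bars, unrestricted non-negative solutions to x_1+…+x_4 = 7 number C(7+3,3) = 120.
Subtract solutions that violate a single cap (substitute x_i' = x_i − (cap_i+1)): x_1 ≥ 4 gives C(6,3) = 20; x_2 ≥ 3 gives C(7,3) = 35; x_3 ≥ 3 gives C(7,3) = 35; x_4 ≥ 3 gives C(7,3) = 35. Together 125.
Add back pairs where two caps are both exceeded: 1 + 1 + 1 + 4 + 4 + 4 = 15.
By inclusion–exclusion the count is 120 − 125 + 15 = 10.

10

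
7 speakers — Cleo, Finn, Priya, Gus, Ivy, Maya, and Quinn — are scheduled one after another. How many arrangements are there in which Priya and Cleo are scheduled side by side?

1440

Treat {Priya, Cleo} as a single unit. There are 6 units to order, and the pair itself can be ordered 2 ways.
So the count is 2·(6)! = 1440.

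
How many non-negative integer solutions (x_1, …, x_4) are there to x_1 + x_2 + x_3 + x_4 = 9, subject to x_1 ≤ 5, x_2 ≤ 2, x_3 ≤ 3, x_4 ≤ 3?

Ignoring the caps, the number of non-negative solutions to x_1+…+x_4 = 9 is C(12,3) = 220.
Subtract solutions that violate a single cap (substitute x_i' = x_i − (cap_i+1)): x_1 ≥ 6 gives C(6,3) = 20; x_2 ≥ 3 gives C(9,3) = 84; x_3 ≥ 4 gives C(8,3) = 56; x_4 ≥ 4 gives C(8,3) = 56. Together 216.
Add back pairs where two caps are both exceeded: 1 + 0 + 0 + 10 + 10 + 4 = 25.
By inclusion–exclusion the count is 220 − 216 + 25 = 29.

29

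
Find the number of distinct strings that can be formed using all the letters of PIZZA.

60

Letter multiplicities in PIZZA: A×1, I×1, P×1, Z×2.
So there are 5! / (2!) = 60 distinguishable arrangements.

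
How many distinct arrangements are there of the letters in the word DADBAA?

DADBAA has 6 letters with A appearing 3 times and D appearing twice.
So there are 6! / (3!·2!) = 60 distinguishable arrangements.

60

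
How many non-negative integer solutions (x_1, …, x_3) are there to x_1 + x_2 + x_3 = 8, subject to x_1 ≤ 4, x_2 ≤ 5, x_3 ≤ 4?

Without the upper bounds there are C(10,2) = 45 ways to split 8 among 3 variables.
Subtract solutions that violate a single cap (substitute x_i' = x_i − (cap_i+1)): x_1 ≥ 5 gives C(5,2) = 10; x_2 ≥ 6 gives C(4,2) = 6; x_3 ≥ 5 gives C(5,2) = 10. Together 26.
No two caps can be exceeded simultaneously, so the pair terms are all 0.
By inclusion–exclusion the count is 45 − 26 + 0 = 19.

19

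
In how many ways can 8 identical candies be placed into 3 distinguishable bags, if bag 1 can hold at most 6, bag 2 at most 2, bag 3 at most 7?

20

Without the upper bounds there are C(10,2) = 45 ways to split 8 among 3 bags.
Subtract solutions that violate a single cap (substitute x_i' = x_i − (cap_i+1)): x_1 ≥ 7 gives C(3,2) = 3; x_2 ≥ 3 gives C(7,2) = 21; x_3 ≥ 8 gives C(2,2) = 1. Together 25.
No two caps can be exceeded simultaneously, so the pair terms are all 0.
By inclusion–exclusion the count is 45 − 25 + 0 = 20.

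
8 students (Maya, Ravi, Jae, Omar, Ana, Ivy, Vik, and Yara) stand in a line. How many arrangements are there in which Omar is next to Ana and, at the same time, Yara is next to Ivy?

Treat {Omar,Ana} as one block (2 orders) and {Yara,Ivy} as another (2 orders).
That leaves 6 units to arrange: 2 × 2 × 6! = 4 × 720 = 2880.

2880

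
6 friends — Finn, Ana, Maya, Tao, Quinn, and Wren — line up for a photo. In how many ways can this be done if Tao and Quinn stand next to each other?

240

Treat {Tao, Quinn} as a single unit. There are 5 units to order, and the pair itself can be ordered 2 ways.
So the count is 2·(5)! = 240.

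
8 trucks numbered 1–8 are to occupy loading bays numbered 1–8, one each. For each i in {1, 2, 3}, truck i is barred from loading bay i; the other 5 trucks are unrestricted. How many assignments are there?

27240

Let Aᵢ (for i ∈ {1, 2, 3}) be the placements that put truck i in its forbidden loading bay. Any j of these fix j positions, leaving (8−j)! ways to fill the rest, and there are C(3,j) ways to pick which j.
By inclusion–exclusion, the number of valid placements is Σ_{j=0}^{3} (−1)^j C(3,j)·(8−j)!.
Computing: 40320 − 15120 + 2160 − 120 = 27240.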